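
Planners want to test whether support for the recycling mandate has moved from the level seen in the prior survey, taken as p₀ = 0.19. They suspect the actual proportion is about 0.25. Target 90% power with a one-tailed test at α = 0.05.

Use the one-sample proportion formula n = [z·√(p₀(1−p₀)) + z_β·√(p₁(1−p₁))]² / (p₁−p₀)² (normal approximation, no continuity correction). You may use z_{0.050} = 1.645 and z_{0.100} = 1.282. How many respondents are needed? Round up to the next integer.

n = [z_α·√(p₀q₀) + z_β·√(p₁q₁)]² / (p₁ − p₀)²
  = [1.645·√(0.19·0.81) + 1.282·√(0.25·0.75)]² / (0.06)²
  = [1.645·0.3923 + 1.282·0.4330]² / 0.0036
  = [1.2005]² / 0.0036
  = 400.30
Round up → n = 401.

n = 401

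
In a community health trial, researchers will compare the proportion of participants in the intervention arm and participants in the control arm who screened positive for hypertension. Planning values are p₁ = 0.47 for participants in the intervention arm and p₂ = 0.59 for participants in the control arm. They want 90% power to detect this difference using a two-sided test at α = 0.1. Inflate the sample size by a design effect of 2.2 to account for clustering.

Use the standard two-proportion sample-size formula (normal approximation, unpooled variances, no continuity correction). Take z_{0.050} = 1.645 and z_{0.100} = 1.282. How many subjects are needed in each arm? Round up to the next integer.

n = (z_{α/2} + z_β)² · [p₁(1−p₁) + p₂(1−p₂)] / (p₁ − p₂)²
  = (1.645 + 1.282)² · (0.47·0.53 + 0.59·0.41) / (-0.12)²
  = (2.927)² · (0.2491 + 0.2419) / 0.0144
  = 8.5673 · 0.4910 / 0.0144
  = 292.12
Design effect: 2.2 × 292.12 = 642.67.
Round up → n = 643 per group.

n = 643 per group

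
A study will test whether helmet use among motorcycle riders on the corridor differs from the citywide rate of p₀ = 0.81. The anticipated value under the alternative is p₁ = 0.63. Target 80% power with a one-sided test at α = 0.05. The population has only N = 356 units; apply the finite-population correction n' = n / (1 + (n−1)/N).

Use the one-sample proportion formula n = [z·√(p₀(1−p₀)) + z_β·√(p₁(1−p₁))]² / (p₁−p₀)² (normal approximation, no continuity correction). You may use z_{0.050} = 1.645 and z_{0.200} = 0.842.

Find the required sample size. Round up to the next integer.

n = [z_α·√(p₀q₀) + z_β·√(p₁q₁)]² / (p₁ − p₀)²
  = [1.645·√(0.81·0.19) + 0.842·√(0.63·0.37)]² / (-0.18)²
  = [1.645·0.3923 + 0.842·0.4828]² / 0.0324
  = [1.0519]² / 0.0324
  = 34.15
Finite-population correction (N = 356): 34.15 / (1 + (34.15 − 1)/356) = 31.24.
Round up → n = 32.

n = 32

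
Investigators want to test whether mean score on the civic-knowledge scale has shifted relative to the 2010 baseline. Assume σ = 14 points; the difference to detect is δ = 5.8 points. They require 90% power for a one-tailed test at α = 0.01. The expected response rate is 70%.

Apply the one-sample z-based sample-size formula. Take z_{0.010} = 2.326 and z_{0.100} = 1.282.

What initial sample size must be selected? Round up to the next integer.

n = (z_α + z_β)² · σ² / δ²
  = (2.326 + 1.282)² · 14² / 5.8²
  = 13.0177 · 196 / 33.64
  = 75.85
Adjust for 70% response: 75.85 / 0.70 = 108.35.
Round up → n = 109.

n = 109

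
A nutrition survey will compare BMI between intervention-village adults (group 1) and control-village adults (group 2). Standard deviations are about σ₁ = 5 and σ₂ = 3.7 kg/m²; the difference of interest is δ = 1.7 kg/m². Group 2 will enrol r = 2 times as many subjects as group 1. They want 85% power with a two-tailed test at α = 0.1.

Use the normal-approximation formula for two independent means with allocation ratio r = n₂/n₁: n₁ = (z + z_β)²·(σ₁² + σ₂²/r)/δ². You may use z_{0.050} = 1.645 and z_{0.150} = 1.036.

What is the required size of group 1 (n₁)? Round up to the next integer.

n₁ = (z_{α/2} + z_β)² · (σ₁² + σ₂²/r) / δ²
   = (1.645 + 1.036)² · (5² + 3.7²/2) / 1.7²
   = 7.1878 · (25 + 6.845) / 2.89
   = 7.1878 · 31.845 / 2.89
   = 79.20
Round up → n₁ = 80; n₂ = r·n₁ = 2 × 80 = 160.

n₁ = 80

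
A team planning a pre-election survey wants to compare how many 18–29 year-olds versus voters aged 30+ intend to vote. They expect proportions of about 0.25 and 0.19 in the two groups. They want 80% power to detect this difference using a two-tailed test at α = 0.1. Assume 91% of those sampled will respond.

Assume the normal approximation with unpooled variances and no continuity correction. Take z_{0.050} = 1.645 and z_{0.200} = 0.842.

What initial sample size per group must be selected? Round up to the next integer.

n = 645 per group

n = (z_{α/2} + z_β)² · [p₁(1−p₁) + p₂(1−p₂)] / (p₁ − p₂)²
  = (1.645 + 0.842)² · (0.25·0.75 + 0.19·0.81) / (0.06)²
  = (2.487)² · (0.1875 + 0.1539) / 0.0036
  = 6.1852 · 0.3414 / 0.0036
  = 586.56
Adjust for 91% response: 586.56 / 0.91 = 644.57.
Round up → n = 645 per group.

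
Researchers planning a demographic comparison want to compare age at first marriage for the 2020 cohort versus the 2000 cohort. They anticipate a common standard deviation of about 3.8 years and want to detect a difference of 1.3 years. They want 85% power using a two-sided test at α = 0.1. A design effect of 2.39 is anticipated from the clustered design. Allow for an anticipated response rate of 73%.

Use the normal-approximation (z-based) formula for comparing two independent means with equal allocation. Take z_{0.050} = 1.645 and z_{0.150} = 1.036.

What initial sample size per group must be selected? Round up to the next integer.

n = (z_{α/2} + z_β)² · (σ₁² + σ₂²) / δ²
  = (1.645 + 1.036)² · (2·3.8² = 28.88) / 1.3²
  = 7.1878 · 28.88 / 1.69
  = 122.83
Design effect: 2.39 × 122.83 = 293.56.
Adjust for 73% response: 293.56 / 0.73 = 402.14.
Round up → n = 403 per group.

n = 403 per group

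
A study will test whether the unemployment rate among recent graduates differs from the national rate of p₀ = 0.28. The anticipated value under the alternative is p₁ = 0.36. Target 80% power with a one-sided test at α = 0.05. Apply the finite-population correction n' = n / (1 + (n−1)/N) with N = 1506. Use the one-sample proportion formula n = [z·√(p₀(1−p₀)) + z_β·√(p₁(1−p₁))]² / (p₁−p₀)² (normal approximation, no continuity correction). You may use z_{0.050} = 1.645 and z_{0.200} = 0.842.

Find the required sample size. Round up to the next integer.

n = [z_α·√(p₀q₀) + z_β·√(p₁q₁)]² / (p₁ − p₀)²
  = [1.645·√(0.28·0.72) + 0.842·√(0.36·0.64)]² / (0.08)²
  = [1.645·0.4490 + 0.842·0.4800]² / 0.0064
  = [1.1428]² / 0.0064
  = 204.05
Finite-population correction (N = 1506): 204.05 / (1 + (204.05 − 1)/1506) = 179.81.
Round up → n = 180.

n = 180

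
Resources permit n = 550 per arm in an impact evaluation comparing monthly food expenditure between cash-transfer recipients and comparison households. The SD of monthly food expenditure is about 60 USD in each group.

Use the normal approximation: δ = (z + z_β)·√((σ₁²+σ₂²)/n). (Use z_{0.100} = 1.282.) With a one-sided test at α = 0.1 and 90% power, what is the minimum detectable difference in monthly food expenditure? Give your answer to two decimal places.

Minimum detectable difference ≈ 9.28 USD

δ = (z_α + z_β) · √((σ₁²+σ₂²)/n)
  = (1.282 + 1.282) · √(7200/550)
  = 2.564 · √13.0909
  = 2.564 · 3.6181
  = 9.2769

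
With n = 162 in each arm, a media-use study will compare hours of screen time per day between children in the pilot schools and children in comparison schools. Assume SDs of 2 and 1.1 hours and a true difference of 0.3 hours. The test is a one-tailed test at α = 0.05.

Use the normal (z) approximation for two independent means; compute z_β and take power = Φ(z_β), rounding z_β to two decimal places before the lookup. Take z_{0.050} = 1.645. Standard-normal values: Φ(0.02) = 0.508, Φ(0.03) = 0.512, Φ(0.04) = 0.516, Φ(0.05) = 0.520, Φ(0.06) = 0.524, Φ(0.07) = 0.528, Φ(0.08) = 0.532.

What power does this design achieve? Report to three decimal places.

Power ≈ 0.512

z_β = δ·√(n/(σ₁²+σ₂²)) − z_α
    = 0.3 · √(162/5.21) − 1.645
    = 0.3 · 5.57620 − 1.645
    = 1.6729 − 1.645 = 0.0279 → 0.03
Power = Φ(0.03) = 0.512.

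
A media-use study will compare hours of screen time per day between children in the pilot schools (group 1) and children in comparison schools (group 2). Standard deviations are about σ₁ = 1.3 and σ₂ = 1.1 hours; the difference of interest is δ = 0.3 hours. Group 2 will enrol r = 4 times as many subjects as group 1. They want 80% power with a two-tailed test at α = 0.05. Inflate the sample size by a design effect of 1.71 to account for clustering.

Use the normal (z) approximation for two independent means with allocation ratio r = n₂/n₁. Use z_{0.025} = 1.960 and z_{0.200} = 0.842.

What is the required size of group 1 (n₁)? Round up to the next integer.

n₁ = (z_{α/2} + z_β)² · (σ₁² + σ₂²/r) / δ²
   = (1.960 + 0.842)² · (1.3² + 1.1²/4) / 0.3²
   = 7.8512 · (1.69 + 0.3025) / 0.09
   = 7.8512 · 1.9925 / 0.09
   = 173.82
Design effect: 1.71 × 173.82 = 297.23.
Round up → n₁ = 298; n₂ = r·n₁ = 4 × 298 = 1192.

n₁ = 298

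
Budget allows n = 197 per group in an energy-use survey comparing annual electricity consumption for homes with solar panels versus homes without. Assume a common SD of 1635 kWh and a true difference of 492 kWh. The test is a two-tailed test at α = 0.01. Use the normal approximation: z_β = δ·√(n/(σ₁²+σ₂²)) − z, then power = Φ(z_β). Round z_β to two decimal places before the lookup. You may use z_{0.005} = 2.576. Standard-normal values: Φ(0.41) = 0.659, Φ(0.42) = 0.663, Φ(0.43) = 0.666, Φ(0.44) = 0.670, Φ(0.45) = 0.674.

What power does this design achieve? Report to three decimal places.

Power ≈ 0.659

z_β = δ·√(n/(σ₁²+σ₂²)) − z_{α/2}
    = 492 · √(197/5346450) − 2.576
    = 492 · 0.00607 − 2.576
    = 2.9865 − 2.576 = 0.4105 → 0.41
Power = Φ(0.41) = 0.659.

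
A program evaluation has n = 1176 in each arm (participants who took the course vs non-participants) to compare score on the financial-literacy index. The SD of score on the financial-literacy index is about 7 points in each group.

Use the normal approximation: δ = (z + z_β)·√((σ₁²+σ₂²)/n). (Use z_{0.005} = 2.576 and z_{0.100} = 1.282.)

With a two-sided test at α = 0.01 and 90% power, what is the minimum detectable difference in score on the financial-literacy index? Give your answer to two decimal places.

δ = (z_{α/2} + z_β) · √((σ₁²+σ₂²)/n)
  = (2.576 + 1.282) · √(98/1176)
  = 3.858 · √0.08333
  = 3.858 · 0.2887
  = 1.1137

Minimum detectable difference ≈ 1.11 points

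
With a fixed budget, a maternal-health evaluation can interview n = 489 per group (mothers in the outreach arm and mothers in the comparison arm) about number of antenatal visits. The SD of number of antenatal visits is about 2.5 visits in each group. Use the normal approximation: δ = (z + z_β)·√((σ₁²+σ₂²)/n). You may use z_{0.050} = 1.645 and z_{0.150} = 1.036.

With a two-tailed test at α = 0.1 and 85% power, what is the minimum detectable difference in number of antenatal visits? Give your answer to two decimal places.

Minimum detectable difference ≈ 0.43 visits

δ = (z_{α/2} + z_β) · √((σ₁²+σ₂²)/n)
  = (1.645 + 1.036) · √(12.5/489)
  = 2.681 · √0.02556
  = 2.681 · 0.1599
  = 0.4286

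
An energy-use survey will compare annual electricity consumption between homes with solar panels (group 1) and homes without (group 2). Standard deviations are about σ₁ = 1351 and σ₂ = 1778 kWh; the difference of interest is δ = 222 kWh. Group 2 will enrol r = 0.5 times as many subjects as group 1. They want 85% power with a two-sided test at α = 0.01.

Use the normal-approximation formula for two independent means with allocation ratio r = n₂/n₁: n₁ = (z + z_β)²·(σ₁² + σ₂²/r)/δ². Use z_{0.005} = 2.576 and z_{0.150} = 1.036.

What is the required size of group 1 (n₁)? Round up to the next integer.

n₁ = 2157

n₁ = (z_{α/2} + z_β)² · (σ₁² + σ₂²/r) / δ²
   = (2.576 + 1.036)² · (1351² + 1778²/0.5) / 222²
   = 13.0465 · (1825201 + 6322568) / 49284
   = 13.0465 · 8147769 / 49284
   = 2156.89
Round up → n₁ = 2157; n₂ = r·n₁ = 0.5 × 2157 = 1079.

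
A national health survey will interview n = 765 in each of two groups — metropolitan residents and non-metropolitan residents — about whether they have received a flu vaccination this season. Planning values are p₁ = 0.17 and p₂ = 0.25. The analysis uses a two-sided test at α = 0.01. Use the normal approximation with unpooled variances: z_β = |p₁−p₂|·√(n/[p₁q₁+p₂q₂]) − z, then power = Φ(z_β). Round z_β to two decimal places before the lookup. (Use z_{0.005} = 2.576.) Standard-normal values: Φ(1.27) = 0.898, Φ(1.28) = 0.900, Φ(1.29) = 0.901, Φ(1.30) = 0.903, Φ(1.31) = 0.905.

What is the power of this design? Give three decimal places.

Power ≈ 0.900

z_β = |p₁−p₂|·√(n/[p₁q₁+p₂q₂]) − z_{α/2}
    = 0.08 · √(765/0.3286) − 2.576
    = 0.08 · 48.2500 − 2.576
    = 3.8600 − 2.576 = 1.2840 → 1.28
Power = Φ(1.28) = 0.900.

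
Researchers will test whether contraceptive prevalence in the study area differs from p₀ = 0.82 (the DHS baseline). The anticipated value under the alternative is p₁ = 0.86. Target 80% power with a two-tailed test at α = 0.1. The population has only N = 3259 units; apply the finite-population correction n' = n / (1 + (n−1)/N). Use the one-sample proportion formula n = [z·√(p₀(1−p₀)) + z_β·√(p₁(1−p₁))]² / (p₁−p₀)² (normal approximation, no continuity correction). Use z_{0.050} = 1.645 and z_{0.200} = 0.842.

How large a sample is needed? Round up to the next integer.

n = 459

n = [z_{α/2}·√(p₀q₀) + z_β·√(p₁q₁)]² / (p₁ − p₀)²
  = [1.645·√(0.82·0.18) + 0.842·√(0.86·0.14)]² / (0.04)²
  = [1.645·0.3842 + 0.842·0.3470]² / 0.0016
  = [0.9242]² / 0.0016
  = 533.78
Finite-population correction (N = 3259): 533.78 / (1 + (533.78 − 1)/3259) = 458.78.
Round up → n = 459.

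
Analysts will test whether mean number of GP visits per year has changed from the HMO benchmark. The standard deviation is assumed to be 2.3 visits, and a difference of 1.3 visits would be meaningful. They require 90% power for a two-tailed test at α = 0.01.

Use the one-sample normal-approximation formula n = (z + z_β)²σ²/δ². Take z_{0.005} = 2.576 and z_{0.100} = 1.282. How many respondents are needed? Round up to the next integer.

n = 47

n = (z_{α/2} + z_β)² · σ² / δ²
  = (2.576 + 1.282)² · 2.3² / 1.3²
  = 14.8842 · 5.29 / 1.69
  = 46.59
Round up → n = 47.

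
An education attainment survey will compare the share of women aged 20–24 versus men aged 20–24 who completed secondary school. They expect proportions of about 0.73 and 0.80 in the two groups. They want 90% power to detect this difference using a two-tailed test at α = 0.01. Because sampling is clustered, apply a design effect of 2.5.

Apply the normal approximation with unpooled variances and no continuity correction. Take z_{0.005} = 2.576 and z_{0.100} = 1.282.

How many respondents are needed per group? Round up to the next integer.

n = (z_{α/2} + z_β)² · [p₁(1−p₁) + p₂(1−p₂)] / (p₁ − p₂)²
  = (2.576 + 1.282)² · (0.73·0.27 + 0.80·0.20) / (-0.07)²
  = (3.858)² · (0.1971 + 0.1600) / 0.0049
  = 14.8842 · 0.3571 / 0.0049
  = 1084.72
Design effect: 2.5 × 1084.72 = 2711.80.
Round up → n = 2712 per group.

n = 2712 per group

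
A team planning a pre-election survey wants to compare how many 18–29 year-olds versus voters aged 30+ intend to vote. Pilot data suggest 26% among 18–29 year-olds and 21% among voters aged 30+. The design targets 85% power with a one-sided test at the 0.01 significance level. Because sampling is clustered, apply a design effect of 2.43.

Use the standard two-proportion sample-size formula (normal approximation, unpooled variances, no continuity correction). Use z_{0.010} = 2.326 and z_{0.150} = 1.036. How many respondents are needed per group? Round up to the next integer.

n = (z_α + z_β)² · [p₁(1−p₁) + p₂(1−p₂)] / (p₁ − p₂)²
  = (2.326 + 1.036)² · (0.26·0.74 + 0.21·0.79) / (0.05)²
  = (3.362)² · (0.1924 + 0.1659) / 0.0025
  = 11.3030 · 0.3583 / 0.0025
  = 1619.95
Design effect: 2.43 × 1619.95 = 3936.48.
Round up → n = 3937 per group.

n = 3937 per group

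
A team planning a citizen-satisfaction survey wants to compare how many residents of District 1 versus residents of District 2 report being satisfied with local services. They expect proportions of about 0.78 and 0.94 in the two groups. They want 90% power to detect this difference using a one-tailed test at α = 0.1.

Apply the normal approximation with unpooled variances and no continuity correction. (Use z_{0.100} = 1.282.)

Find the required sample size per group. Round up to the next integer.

n = (z_α + z_β)² · [p₁(1−p₁) + p₂(1−p₂)] / (p₁ − p₂)²
  = (1.282 + 1.282)² · (0.78·0.22 + 0.94·0.06) / (-0.16)²
  = (2.564)² · (0.1716 + 0.0564) / 0.0256
  = 6.5741 · 0.2280 / 0.0256
  = 58.55
Round up → n = 59 per group.

n = 59 per group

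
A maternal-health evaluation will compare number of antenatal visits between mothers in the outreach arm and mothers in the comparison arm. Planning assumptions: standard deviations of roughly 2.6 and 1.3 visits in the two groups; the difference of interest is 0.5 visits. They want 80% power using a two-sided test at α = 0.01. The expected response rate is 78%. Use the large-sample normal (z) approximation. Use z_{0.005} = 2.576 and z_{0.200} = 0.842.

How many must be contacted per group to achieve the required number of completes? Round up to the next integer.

n = (z_{α/2} + z_β)² · (σ₁² + σ₂²) / δ²
  = (2.576 + 0.842)² · (2.6² + 1.3² = 8.45) / 0.5²
  = 11.6827 · 8.45 / 0.25
  = 394.88
Adjust for 78% response: 394.88 / 0.78 = 506.25.
Round up → n = 507 per group.

n = 507 per group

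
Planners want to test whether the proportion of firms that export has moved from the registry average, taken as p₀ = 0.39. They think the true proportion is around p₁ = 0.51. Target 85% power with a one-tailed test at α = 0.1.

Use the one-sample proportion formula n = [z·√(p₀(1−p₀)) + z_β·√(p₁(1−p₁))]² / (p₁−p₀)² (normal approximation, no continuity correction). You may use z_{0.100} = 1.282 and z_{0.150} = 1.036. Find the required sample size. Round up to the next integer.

n = 91

n = [z_α·√(p₀q₀) + z_β·√(p₁q₁)]² / (p₁ − p₀)²
  = [1.282·√(0.39·0.61) + 1.036·√(0.51·0.49)]² / (0.12)²
  = [1.282·0.4877 + 1.036·0.4999]² / 0.0144
  = [1.1432]² / 0.0144
  = 90.76
Round up → n = 91.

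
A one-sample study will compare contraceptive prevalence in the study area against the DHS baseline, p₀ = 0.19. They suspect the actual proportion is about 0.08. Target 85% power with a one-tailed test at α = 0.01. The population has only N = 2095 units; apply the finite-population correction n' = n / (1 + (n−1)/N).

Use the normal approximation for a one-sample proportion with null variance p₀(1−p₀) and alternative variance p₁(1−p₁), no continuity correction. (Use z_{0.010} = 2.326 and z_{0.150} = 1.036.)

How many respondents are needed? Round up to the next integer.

n = 112

n = [z_α·√(p₀q₀) + z_β·√(p₁q₁)]² / (p₁ − p₀)²
  = [2.326·√(0.19·0.81) + 1.036·√(0.08·0.92)]² / (-0.11)²
  = [2.326·0.3923 + 1.036·0.2713]² / 0.0121
  = [1.1936]² / 0.0121
  = 117.73
Finite-population correction (N = 2095): 117.73 / (1 + (117.73 − 1)/2095) = 111.52.
Round up → n = 112.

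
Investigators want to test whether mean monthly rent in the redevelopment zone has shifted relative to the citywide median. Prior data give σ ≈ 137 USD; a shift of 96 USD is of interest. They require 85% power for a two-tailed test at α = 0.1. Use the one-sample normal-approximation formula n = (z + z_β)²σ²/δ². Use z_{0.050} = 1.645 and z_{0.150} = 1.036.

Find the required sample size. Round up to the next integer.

n = (z_{α/2} + z_β)² · σ² / δ²
  = (1.645 + 1.036)² · 137² / 96²
  = 7.1878 · 18769 / 9216
  = 14.64
Round up → n = 15.

n = 15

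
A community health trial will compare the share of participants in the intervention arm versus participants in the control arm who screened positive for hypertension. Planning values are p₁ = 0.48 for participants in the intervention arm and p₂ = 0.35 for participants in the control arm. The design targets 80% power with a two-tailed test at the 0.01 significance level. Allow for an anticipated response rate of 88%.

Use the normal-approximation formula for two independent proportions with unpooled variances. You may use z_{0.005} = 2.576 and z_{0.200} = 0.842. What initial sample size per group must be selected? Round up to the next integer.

n = (z_{α/2} + z_β)² · [p₁(1−p₁) + p₂(1−p₂)] / (p₁ − p₂)²
  = (2.576 + 0.842)² · (0.48·0.52 + 0.35·0.65) / (0.13)²
  = (3.418)² · (0.2496 + 0.2275) / 0.0169
  = 11.6827 · 0.4771 / 0.0169
  = 329.81
Adjust for 88% response: 329.81 / 0.88 = 374.79.
Round up → n = 375 per group.

n = 375 per group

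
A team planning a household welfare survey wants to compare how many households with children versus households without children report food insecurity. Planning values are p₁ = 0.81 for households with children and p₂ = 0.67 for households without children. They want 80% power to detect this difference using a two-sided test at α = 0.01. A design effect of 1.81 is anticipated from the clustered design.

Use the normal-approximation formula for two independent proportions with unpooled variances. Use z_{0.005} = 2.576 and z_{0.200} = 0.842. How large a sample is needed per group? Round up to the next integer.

n = 405 per group

n = (z_{α/2} + z_β)² · [p₁(1−p₁) + p₂(1−p₂)] / (p₁ − p₂)²
  = (2.576 + 0.842)² · (0.81·0.19 + 0.67·0.33) / (0.14)²
  = (3.418)² · (0.1539 + 0.2211) / 0.0196
  = 11.6827 · 0.3750 / 0.0196
  = 223.52
Design effect: 1.81 × 223.52 = 404.57.
Round up → n = 405 per group.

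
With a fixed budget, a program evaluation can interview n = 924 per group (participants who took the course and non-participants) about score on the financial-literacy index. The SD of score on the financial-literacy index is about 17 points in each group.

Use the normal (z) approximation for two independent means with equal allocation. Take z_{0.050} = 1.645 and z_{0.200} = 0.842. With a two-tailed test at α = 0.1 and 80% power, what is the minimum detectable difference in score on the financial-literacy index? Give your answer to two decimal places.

Minimum detectable difference ≈ 1.97 points

δ = (z_{α/2} + z_β) · √((σ₁²+σ₂²)/n)
  = (1.645 + 0.842) · √(578/924)
  = 2.487 · √0.62554
  = 2.487 · 0.7909
  = 1.9670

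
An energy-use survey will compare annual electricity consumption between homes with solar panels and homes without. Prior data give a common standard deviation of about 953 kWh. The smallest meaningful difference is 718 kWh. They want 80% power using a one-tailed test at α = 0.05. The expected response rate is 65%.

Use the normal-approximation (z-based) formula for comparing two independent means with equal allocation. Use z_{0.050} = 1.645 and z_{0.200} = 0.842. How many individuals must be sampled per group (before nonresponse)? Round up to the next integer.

n = (z_α + z_β)² · (σ₁² + σ₂²) / δ²
  = (1.645 + 0.842)² · (2·953² = 1816418) / 718²
  = 6.1852 · 1816418 / 515524
  = 21.79
Adjust for 65% response: 21.79 / 0.65 = 33.53.
Round up → n = 34 per group.

n = 34 per group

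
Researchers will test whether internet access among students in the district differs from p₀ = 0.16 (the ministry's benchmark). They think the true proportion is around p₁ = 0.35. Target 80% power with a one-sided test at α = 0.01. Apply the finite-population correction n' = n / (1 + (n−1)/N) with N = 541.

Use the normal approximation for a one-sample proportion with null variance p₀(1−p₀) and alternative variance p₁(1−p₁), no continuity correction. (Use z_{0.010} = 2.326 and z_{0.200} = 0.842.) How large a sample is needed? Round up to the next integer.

n = [z_α·√(p₀q₀) + z_β·√(p₁q₁)]² / (p₁ − p₀)²
  = [2.326·√(0.16·0.84) + 0.842·√(0.35·0.65)]² / (0.19)²
  = [2.326·0.3666 + 0.842·0.4770]² / 0.0361
  = [1.2543]² / 0.0361
  = 43.58
Finite-population correction (N = 541): 43.58 / (1 + (43.58 − 1)/541) = 40.40.
Round up → n = 41.

n = 41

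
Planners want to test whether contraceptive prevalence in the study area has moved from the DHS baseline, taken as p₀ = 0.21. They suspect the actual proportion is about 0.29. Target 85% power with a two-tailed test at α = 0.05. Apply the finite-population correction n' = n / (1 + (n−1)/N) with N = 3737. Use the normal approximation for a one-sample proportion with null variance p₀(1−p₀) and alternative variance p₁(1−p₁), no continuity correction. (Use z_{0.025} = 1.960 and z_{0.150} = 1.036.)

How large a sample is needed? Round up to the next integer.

n = 236

n = [z_{α/2}·√(p₀q₀) + z_β·√(p₁q₁)]² / (p₁ − p₀)²
  = [1.960·√(0.21·0.79) + 1.036·√(0.29·0.71)]² / (0.08)²
  = [1.960·0.4073 + 1.036·0.4538]² / 0.0064
  = [1.2684]² / 0.0064
  = 251.39
Finite-population correction (N = 3737): 251.39 / (1 + (251.39 − 1)/3737) = 235.60.
Round up → n = 236.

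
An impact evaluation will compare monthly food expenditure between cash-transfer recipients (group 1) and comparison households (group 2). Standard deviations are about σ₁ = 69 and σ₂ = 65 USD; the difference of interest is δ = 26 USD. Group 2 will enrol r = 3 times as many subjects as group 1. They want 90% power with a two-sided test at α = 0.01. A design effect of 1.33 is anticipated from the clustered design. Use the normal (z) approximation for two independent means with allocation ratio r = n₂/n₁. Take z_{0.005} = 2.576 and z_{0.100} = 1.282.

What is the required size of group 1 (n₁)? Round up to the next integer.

n₁ = (z_{α/2} + z_β)² · (σ₁² + σ₂²/r) / δ²
   = (2.576 + 1.282)² · (69² + 65²/3) / 26²
   = 14.8842 · (4761 + 1408.3) / 676
   = 14.8842 · 6169.3 / 676
   = 135.84
Design effect: 1.33 × 135.84 = 180.66.
Round up → n₁ = 181; n₂ = r·n₁ = 3 × 181 = 543.

n₁ = 181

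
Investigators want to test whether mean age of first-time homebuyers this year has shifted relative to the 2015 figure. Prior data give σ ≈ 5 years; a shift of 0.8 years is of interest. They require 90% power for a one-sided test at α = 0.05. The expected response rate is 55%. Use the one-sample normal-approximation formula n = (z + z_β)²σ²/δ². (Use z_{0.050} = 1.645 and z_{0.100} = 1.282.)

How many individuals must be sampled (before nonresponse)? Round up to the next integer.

n = (z_α + z_β)² · σ² / δ²
  = (1.645 + 1.282)² · 5² / 0.8²
  = 8.5673 · 25 / 0.64
  = 334.66
Adjust for 55% response: 334.66 / 0.55 = 608.48.
Round up → n = 609.

n = 609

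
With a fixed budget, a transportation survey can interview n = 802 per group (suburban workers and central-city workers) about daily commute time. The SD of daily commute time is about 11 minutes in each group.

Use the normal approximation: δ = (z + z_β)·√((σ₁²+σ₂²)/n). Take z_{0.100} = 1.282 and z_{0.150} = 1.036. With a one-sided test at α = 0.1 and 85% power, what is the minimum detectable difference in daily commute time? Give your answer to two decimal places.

δ = (z_α + z_β) · √((σ₁²+σ₂²)/n)
  = (1.282 + 1.036) · √(242/802)
  = 2.318 · √0.30175
  = 2.318 · 0.5493
  = 1.2733

Minimum detectable difference ≈ 1.27 minutes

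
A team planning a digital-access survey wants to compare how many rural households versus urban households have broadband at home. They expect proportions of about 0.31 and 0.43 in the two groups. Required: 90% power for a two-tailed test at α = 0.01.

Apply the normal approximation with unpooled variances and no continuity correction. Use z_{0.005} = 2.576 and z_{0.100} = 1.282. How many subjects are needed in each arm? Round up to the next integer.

n = 475 per group

n = (z_{α/2} + z_β)² · [p₁(1−p₁) + p₂(1−p₂)] / (p₁ − p₂)²
  = (2.576 + 1.282)² · (0.31·0.69 + 0.43·0.57) / (-0.12)²
  = (3.858)² · (0.2139 + 0.2451) / 0.0144
  = 14.8842 · 0.4590 / 0.0144
  = 474.43
Round up → n = 475 per group.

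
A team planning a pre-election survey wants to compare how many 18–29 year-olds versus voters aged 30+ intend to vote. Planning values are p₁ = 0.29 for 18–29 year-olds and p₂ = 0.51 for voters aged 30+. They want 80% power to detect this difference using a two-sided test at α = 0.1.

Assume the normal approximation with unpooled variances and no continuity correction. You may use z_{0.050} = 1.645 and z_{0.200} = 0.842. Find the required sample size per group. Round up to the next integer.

n = 59 per group

n = (z_{α/2} + z_β)² · [p₁(1−p₁) + p₂(1−p₂)] / (p₁ − p₂)²
  = (1.645 + 0.842)² · (0.29·0.71 + 0.51·0.49) / (-0.22)²
  = (2.487)² · (0.2059 + 0.2499) / 0.0484
  = 6.1852 · 0.4558 / 0.0484
  = 58.25
Round up → n = 59 per group.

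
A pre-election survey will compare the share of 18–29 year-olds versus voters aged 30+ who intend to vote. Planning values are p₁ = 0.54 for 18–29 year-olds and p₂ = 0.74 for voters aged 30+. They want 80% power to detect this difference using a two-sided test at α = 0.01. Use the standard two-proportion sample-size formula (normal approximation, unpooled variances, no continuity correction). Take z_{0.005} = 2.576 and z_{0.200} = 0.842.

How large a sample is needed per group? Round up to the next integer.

n = (z_{α/2} + z_β)² · [p₁(1−p₁) + p₂(1−p₂)] / (p₁ − p₂)²
  = (2.576 + 0.842)² · (0.54·0.46 + 0.74·0.26) / (-0.20)²
  = (3.418)² · (0.2484 + 0.1924) / 0.0400
  = 11.6827 · 0.4408 / 0.0400
  = 128.74
Round up → n = 129 per group.

n = 129 per group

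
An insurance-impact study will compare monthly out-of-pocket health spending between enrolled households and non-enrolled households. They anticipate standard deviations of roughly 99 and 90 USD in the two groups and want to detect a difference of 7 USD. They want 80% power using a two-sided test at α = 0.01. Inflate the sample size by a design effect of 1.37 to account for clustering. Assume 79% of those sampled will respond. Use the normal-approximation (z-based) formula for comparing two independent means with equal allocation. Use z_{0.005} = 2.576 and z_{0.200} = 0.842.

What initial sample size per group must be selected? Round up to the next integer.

n = 7402 per group

n = (z_{α/2} + z_β)² · (σ₁² + σ₂²) / δ²
  = (2.576 + 0.842)² · (99² + 90² = 17901) / 7²
  = 11.6827 · 17901 / 49
  = 4268.01
Design effect: 1.37 × 4268.01 = 5847.17.
Adjust for 79% response: 5847.17 / 0.79 = 7401.48.
Round up → n = 7402 per group.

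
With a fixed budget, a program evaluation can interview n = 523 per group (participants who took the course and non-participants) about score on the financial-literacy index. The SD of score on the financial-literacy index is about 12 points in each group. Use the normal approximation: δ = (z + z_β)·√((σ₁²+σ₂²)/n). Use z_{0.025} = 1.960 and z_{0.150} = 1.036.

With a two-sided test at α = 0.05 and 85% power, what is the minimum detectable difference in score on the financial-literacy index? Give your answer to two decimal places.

Minimum detectable difference ≈ 2.22 points

δ = (z_{α/2} + z_β) · √((σ₁²+σ₂²)/n)
  = (1.960 + 1.036) · √(288/523)
  = 2.996 · √0.55067
  = 2.996 · 0.7421
  = 2.2232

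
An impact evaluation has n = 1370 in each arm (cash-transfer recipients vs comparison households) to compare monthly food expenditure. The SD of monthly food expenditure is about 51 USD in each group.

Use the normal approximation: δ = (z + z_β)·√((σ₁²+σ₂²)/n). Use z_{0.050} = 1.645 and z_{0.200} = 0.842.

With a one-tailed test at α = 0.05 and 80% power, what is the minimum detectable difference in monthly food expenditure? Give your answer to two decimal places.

δ = (z_α + z_β) · √((σ₁²+σ₂²)/n)
  = (1.645 + 0.842) · √(5202/1370)
  = 2.487 · √3.7971
  = 2.487 · 1.9486
  = 4.8462

Minimum detectable difference ≈ 4.85 USD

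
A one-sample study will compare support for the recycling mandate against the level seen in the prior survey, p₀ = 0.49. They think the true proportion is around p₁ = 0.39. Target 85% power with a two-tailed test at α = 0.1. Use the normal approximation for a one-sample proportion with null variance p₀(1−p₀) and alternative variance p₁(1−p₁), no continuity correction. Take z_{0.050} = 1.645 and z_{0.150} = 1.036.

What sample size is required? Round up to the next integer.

n = 177

n = [z_{α/2}·√(p₀q₀) + z_β·√(p₁q₁)]² / (p₁ − p₀)²
  = [1.645·√(0.49·0.51) + 1.036·√(0.39·0.61)]² / (-0.10)²
  = [1.645·0.4999 + 1.036·0.4877]² / 0.0100
  = [1.3276]² / 0.0100
  = 176.26
Round up → n = 177.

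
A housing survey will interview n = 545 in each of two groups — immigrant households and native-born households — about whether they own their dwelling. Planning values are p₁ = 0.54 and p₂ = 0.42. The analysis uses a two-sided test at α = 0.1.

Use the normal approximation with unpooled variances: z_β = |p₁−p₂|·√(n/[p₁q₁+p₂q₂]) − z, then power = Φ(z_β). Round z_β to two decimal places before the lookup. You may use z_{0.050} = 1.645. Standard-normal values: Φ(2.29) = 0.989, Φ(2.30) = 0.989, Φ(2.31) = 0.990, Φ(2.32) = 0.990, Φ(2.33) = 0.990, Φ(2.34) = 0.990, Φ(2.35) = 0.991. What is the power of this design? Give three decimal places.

Power ≈ 0.991

z_β = |p₁−p₂|·√(n/[p₁q₁+p₂q₂]) − z_{α/2}
    = 0.12 · √(545/0.4920) − 1.645
    = 0.12 · 33.2825 − 1.645
    = 3.9939 − 1.645 = 2.3489 → 2.35
Power = Φ(2.35) = 0.991.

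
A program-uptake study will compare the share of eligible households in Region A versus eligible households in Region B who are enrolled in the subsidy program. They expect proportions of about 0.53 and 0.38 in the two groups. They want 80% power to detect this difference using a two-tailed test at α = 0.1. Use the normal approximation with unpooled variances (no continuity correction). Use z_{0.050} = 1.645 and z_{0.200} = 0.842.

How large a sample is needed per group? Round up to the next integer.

n = (z_{α/2} + z_β)² · [p₁(1−p₁) + p₂(1−p₂)] / (p₁ − p₂)²
  = (1.645 + 0.842)² · (0.53·0.47 + 0.38·0.62) / (0.15)²
  = (2.487)² · (0.2491 + 0.2356) / 0.0225
  = 6.1852 · 0.4847 / 0.0225
  = 133.24
Round up → n = 134 per group.

n = 134 per group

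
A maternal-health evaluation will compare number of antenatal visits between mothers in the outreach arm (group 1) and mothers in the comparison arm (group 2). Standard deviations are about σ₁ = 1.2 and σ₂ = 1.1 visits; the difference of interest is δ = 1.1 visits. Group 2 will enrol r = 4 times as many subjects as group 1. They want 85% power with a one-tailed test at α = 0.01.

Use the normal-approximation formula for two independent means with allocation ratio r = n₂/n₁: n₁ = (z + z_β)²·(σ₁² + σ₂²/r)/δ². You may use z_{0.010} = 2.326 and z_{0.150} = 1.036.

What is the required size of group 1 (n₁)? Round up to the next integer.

n₁ = (z_α + z_β)² · (σ₁² + σ₂²/r) / δ²
   = (2.326 + 1.036)² · (1.2² + 1.1²/4) / 1.1²
   = 11.3030 · (1.44 + 0.3025) / 1.21
   = 11.3030 · 1.7425 / 1.21
   = 16.28
Round up → n₁ = 17; n₂ = r·n₁ = 4 × 17 = 68.

n₁ = 17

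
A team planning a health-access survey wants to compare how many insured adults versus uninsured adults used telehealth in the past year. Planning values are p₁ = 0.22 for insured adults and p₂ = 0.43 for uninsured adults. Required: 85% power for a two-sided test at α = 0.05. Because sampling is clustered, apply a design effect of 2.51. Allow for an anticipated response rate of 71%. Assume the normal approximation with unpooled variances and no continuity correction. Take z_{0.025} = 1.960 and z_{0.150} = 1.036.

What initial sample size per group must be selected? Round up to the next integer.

n = (z_{α/2} + z_β)² · [p₁(1−p₁) + p₂(1−p₂)] / (p₁ − p₂)²
  = (1.960 + 1.036)² · (0.22·0.78 + 0.43·0.57) / (-0.21)²
  = (2.996)² · (0.1716 + 0.2451) / 0.0441
  = 8.9760 · 0.4167 / 0.0441
  = 84.81
Design effect: 2.51 × 84.81 = 212.88.
Adjust for 71% response: 212.88 / 0.71 = 299.84.
Round up → n = 300 per group.

n = 300 per group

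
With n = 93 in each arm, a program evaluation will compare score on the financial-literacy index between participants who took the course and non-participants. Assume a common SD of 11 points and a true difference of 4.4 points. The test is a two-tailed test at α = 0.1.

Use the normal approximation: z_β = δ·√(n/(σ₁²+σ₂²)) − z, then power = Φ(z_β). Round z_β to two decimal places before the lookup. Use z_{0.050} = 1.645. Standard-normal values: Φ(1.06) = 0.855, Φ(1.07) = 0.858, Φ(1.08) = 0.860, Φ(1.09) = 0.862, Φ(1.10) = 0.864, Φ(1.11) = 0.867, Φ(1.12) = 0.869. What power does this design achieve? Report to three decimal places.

z_β = δ·√(n/(σ₁²+σ₂²)) − z_{α/2}
    = 4.4 · √(93/242) − 1.645
    = 4.4 · 0.61992 − 1.645
    = 2.7276 − 1.645 = 1.0826 → 1.08
Power = Φ(1.08) = 0.860.

Power ≈ 0.860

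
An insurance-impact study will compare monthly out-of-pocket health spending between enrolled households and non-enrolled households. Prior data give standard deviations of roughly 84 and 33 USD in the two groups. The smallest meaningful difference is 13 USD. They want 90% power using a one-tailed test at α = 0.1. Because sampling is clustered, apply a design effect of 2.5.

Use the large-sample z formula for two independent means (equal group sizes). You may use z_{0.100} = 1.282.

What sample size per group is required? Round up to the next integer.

n = (z_α + z_β)² · (σ₁² + σ₂²) / δ²
  = (1.282 + 1.282)² · (84² + 33² = 8145) / 13²
  = 6.5741 · 8145 / 169
  = 316.84
Design effect: 2.5 × 316.84 = 792.10.
Round up → n = 793 per group.

n = 793 per group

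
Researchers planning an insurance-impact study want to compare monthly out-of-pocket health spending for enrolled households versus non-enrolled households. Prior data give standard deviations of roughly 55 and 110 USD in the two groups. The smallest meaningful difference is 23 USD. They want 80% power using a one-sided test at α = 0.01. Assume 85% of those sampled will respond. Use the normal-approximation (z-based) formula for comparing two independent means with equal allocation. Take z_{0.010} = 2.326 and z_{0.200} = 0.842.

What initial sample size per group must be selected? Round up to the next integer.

n = 338 per group

n = (z_α + z_β)² · (σ₁² + σ₂²) / δ²
  = (2.326 + 0.842)² · (55² + 110² = 15125) / 23²
  = 10.0362 · 15125 / 529
  = 286.95
Adjust for 85% response: 286.95 / 0.85 = 337.59.
Round up → n = 338 per group.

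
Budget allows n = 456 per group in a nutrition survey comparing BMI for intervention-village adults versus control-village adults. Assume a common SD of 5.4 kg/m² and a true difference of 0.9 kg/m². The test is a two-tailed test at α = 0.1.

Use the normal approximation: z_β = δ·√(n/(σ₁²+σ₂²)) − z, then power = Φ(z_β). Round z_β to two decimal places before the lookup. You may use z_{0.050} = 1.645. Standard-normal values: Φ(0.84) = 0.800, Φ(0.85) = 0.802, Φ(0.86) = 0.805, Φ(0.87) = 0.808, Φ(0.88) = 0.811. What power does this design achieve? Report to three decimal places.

z_β = δ·√(n/(σ₁²+σ₂²)) − z_{α/2}
    = 0.9 · √(456/58.32) − 1.645
    = 0.9 · 2.79623 − 1.645
    = 2.5166 − 1.645 = 0.8716 → 0.87
Power = Φ(0.87) = 0.808.

Power ≈ 0.808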